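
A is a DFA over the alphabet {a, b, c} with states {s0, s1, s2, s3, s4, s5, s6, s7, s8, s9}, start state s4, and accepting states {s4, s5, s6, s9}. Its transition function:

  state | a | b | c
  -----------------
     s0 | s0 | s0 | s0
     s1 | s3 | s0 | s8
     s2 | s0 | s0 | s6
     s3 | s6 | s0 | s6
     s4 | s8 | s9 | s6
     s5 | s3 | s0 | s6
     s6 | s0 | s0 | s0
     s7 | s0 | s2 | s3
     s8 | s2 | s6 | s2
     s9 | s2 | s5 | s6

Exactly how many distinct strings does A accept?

12

The useful subgraph on states {s2, s3, s4, s5, s6, s8, s9} is acyclic, so L(A) is finite; the longest accepting path visits 5 useful states, giving maximum string length 4.
Counting accepting paths from s4 by length: 1 of length 0, 2 of length 1, 3 of length 2, 4 of length 3, 2 of length 4. Total 12.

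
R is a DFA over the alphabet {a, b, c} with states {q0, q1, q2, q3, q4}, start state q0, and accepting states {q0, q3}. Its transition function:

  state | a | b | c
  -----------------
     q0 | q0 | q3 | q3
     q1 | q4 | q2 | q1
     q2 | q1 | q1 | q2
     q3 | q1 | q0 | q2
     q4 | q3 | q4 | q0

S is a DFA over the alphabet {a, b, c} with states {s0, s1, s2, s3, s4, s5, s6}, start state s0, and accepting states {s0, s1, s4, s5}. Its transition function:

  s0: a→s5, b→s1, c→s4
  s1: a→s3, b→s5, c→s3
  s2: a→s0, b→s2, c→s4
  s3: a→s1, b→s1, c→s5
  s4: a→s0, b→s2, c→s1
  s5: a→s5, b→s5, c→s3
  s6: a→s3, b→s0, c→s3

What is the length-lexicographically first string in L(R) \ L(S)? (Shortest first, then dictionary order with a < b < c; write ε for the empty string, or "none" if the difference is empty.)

The string ac is accepted by R but not by S.
No shorter string lies in the difference, and ac is the lexicographically first length-2 string in L(R) \ L(S).

ac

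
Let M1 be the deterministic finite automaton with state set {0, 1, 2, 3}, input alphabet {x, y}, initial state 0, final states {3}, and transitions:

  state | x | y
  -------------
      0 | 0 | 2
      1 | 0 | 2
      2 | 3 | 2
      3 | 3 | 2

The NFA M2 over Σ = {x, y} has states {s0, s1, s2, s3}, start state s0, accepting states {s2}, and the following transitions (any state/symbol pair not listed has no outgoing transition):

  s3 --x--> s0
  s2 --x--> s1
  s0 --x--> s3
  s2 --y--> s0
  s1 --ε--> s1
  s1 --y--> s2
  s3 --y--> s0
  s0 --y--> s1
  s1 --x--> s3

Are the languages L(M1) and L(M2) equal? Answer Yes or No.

The string yx is accepted by M1 but rejected by M2.
So L(M1) ≠ L(M2).

No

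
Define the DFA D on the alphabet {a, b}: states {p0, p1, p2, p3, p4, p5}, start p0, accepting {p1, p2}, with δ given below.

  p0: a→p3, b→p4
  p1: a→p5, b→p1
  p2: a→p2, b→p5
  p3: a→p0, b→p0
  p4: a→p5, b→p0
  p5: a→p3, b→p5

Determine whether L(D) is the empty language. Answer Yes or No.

The states reachable from the start state are {p0, p3, p4, p5}.
None of the accepting states {p1, p2} is reachable, so no string is accepted and L(D) = ∅.

Yes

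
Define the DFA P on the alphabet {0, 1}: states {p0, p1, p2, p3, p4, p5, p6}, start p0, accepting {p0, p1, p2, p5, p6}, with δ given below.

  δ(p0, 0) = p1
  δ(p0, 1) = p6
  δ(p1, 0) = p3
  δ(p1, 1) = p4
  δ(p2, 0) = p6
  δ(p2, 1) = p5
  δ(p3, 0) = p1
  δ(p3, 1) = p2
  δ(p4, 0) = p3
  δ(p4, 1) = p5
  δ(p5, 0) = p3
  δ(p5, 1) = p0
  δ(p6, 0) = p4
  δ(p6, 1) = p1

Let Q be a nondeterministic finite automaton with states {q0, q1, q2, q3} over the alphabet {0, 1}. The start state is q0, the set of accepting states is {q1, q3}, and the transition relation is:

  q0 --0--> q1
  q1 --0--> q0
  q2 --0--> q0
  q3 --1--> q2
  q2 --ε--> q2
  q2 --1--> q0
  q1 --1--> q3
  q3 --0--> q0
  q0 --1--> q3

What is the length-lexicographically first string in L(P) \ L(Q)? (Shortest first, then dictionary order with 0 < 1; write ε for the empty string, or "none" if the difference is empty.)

The empty string ε is accepted by P but not by Q.
Since ε is the unique shortest string, it is the required witness.

ε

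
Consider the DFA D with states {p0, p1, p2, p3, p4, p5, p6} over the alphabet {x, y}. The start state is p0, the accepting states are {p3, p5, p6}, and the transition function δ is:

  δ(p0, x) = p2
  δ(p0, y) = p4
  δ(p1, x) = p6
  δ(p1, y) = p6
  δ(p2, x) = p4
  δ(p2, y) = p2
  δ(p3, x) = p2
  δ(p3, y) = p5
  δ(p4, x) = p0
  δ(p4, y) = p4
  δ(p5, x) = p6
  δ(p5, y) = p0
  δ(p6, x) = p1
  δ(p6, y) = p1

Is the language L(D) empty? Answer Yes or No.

The states reachable from the start state are {p0, p2, p4}.
None of the accepting states {p3, p5, p6} is reachable, so no string is accepted and L(D) = ∅.

Yes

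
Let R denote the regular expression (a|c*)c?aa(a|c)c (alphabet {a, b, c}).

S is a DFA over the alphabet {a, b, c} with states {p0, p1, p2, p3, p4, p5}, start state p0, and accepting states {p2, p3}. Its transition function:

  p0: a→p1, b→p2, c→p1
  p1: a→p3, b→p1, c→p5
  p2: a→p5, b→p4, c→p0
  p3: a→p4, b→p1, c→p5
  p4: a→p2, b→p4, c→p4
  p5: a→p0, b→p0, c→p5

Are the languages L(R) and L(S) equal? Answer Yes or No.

No

The string aaac is accepted by R but rejected by S.
So L(R) ≠ L(S).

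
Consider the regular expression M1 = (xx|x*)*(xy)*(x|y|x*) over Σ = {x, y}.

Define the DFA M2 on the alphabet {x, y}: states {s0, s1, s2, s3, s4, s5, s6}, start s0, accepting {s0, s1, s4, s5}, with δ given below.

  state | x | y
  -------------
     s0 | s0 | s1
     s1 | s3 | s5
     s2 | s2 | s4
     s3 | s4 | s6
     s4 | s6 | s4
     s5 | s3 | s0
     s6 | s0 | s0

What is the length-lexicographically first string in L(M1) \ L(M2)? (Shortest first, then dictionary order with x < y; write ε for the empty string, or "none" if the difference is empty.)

xyx

The string xyx is accepted by M1 but not by M2.
No shorter string lies in the difference, and xyx is the lexicographically first length-3 string in L(M1) \ L(M2).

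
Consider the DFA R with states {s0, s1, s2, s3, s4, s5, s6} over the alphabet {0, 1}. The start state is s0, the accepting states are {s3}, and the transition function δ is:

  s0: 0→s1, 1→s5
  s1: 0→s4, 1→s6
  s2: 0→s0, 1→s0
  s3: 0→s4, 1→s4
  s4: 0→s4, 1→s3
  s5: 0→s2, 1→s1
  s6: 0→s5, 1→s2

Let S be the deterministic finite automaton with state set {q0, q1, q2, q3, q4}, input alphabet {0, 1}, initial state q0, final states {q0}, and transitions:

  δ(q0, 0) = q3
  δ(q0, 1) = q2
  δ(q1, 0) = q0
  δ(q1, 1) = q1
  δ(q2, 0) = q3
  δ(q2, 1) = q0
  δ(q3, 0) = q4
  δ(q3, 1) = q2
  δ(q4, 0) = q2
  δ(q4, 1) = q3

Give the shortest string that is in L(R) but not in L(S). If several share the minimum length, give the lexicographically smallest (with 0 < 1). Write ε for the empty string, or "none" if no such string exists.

The string 001 is accepted by R but not by S.
No shorter string lies in the difference, and 001 is the lexicographically first length-3 string in L(R) \ L(S).

001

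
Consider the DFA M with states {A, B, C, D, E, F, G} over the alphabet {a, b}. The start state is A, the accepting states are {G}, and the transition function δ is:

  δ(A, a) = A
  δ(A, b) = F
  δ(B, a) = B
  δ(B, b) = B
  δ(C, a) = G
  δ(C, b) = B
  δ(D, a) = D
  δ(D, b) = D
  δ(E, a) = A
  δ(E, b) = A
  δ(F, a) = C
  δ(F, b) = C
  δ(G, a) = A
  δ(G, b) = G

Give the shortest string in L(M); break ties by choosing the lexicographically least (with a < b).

baa

A breadth-first search from A reaches an accepting state first via the path A → F → C → G on input baa.
No string of length < 3 is accepted (BFS exhausts all shorter strings without reaching an accepting state), and baa is the lexicographically least accepting string of length 3.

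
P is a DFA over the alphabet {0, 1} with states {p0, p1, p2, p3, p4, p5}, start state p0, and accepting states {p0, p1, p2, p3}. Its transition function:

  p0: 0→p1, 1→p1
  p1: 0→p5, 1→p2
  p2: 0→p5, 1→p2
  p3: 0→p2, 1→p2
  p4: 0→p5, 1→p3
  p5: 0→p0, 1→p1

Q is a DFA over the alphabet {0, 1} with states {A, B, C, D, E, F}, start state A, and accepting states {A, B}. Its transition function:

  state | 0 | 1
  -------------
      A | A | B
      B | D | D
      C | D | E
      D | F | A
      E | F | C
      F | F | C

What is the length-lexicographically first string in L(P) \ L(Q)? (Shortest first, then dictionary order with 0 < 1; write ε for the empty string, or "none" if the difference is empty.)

The string 11 is accepted by P but not by Q.
No shorter string lies in the difference, and 11 is the lexicographically first length-2 string in L(P) \ L(Q).

11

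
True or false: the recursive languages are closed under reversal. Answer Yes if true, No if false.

Yes

Reverse the input on the tape and then run the decider for L; this halts and accepts exactly Lᴿ.
So the recursive languages are closed under reversal.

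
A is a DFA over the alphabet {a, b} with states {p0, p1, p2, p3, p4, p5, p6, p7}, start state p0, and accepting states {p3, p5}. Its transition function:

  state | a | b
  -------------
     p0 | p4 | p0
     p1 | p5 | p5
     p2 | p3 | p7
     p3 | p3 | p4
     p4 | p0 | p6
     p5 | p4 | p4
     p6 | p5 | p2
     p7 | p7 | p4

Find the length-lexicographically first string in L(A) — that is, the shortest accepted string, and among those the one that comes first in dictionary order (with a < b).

aba

A breadth-first search from p0 reaches an accepting state first via the path p0 → p4 → p6 → p5 on input aba.
No string of length < 3 is accepted (BFS exhausts all shorter strings without reaching an accepting state), and aba is the lexicographically least accepting string of length 3.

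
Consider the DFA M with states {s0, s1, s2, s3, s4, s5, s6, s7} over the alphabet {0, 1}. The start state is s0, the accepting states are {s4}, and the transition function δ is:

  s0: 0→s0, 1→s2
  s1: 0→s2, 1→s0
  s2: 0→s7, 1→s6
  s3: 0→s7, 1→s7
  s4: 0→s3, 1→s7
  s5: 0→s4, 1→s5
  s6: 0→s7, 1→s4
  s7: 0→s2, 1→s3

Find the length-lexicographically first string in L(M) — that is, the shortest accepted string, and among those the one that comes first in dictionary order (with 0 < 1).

111

A breadth-first search from s0 reaches an accepting state first via the path s0 → s2 → s6 → s4 on input 111.
No string of length < 3 is accepted (BFS exhausts all shorter strings without reaching an accepting state), and 111 is the lexicographically least accepting string of length 3.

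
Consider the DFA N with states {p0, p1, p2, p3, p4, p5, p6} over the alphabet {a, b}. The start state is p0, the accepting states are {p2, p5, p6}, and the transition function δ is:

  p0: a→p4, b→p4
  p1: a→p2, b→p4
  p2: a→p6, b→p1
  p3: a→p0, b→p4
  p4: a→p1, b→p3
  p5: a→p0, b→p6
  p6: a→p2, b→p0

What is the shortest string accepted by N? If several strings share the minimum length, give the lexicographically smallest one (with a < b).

aaa

A breadth-first search from p0 reaches an accepting state first via the path p0 → p4 → p1 → p2 on input aaa.
No string of length < 3 is accepted (BFS exhausts all shorter strings without reaching an accepting state), and aaa is the lexicographically least accepting string of length 3.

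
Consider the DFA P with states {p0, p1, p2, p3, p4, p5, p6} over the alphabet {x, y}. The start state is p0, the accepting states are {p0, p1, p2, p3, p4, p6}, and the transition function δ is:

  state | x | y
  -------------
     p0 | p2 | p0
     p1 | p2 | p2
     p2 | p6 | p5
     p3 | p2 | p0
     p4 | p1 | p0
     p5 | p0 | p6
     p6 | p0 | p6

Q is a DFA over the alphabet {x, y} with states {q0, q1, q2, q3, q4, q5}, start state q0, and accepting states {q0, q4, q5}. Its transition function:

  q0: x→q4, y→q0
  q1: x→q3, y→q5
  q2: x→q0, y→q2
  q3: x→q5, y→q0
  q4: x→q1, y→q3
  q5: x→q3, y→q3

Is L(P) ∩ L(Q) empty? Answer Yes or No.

No

The empty string ε is accepted by both P and Q.
Hence L(P) ∩ L(Q) ≠ ∅.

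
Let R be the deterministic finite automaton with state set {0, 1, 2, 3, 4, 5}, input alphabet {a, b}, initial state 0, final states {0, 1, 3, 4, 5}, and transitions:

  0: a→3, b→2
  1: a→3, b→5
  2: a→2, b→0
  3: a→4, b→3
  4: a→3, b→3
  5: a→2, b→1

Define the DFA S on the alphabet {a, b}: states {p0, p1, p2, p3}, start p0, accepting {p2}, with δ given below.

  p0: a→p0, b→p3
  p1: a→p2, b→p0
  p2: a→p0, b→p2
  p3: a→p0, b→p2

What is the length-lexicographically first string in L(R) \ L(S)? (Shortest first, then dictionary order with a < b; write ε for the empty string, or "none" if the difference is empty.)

The empty string ε is accepted by R but not by S.
Since ε is the unique shortest string, it is the required witness.

ε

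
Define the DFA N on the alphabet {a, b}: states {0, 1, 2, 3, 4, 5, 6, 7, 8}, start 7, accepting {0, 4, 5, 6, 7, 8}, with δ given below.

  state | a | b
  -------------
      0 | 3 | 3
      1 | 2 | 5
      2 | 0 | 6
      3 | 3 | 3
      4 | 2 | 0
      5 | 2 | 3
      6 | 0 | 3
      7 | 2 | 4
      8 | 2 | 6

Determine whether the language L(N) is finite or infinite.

finite

The useful states (reachable from 7 and able to reach an accepting state) are {0, 2, 4, 6, 7}.
Restricted to these states the transition graph has no cycle, so every accepting path has bounded length and L is finite.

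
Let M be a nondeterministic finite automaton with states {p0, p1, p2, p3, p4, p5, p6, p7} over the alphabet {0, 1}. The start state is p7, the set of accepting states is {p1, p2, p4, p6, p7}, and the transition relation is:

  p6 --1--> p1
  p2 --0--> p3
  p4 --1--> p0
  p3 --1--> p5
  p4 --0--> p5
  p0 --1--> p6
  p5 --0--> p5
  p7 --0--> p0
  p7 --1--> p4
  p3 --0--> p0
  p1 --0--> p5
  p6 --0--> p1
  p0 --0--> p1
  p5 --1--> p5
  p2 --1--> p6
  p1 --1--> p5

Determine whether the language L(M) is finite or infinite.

The useful states (reachable from p7 and able to reach an accepting state) are {p0, p1, p4, p6, p7}.
Restricted to these states the transition graph has no cycle, so every accepting path has bounded length and L is finite.

finite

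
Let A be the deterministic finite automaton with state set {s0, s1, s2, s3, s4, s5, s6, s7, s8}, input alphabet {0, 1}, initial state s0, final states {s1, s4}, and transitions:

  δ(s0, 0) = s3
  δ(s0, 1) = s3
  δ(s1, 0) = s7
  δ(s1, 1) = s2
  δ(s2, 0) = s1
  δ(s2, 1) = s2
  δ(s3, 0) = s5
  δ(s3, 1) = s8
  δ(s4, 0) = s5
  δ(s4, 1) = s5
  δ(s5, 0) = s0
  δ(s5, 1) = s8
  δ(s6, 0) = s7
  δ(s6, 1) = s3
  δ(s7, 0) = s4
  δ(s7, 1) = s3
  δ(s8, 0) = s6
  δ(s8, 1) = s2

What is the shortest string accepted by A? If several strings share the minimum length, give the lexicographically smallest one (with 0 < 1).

A breadth-first search from s0 reaches an accepting state first via the path s0 → s3 → s8 → s2 → s1 on input 0110.
No string of length < 4 is accepted (BFS exhausts all shorter strings without reaching an accepting state), and 0110 is the lexicographically least accepting string of length 4.

0110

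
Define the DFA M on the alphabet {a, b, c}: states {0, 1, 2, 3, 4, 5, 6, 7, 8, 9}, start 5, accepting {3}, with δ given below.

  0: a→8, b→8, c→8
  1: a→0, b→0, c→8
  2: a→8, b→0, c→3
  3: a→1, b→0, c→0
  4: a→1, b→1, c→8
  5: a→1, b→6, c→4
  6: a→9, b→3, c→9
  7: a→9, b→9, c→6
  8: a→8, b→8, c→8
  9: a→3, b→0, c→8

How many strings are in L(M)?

The useful subgraph on states {3, 5, 6, 9} is acyclic, so L(M) is finite; the longest accepting path visits 4 useful states, giving maximum string length 3.
Counting accepting paths from 5 by length: 1 of length 2, 2 of length 3. Total 3.

3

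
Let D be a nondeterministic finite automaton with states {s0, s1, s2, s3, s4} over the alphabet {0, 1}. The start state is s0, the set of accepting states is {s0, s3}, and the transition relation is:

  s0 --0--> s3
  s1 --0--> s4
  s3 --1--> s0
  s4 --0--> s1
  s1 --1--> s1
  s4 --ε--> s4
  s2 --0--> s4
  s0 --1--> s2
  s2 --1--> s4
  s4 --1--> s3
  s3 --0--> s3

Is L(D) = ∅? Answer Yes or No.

No

The empty string ε is accepted: the run s0 ends in the accepting state s0.
Since at least one string is accepted, L(D) is not empty.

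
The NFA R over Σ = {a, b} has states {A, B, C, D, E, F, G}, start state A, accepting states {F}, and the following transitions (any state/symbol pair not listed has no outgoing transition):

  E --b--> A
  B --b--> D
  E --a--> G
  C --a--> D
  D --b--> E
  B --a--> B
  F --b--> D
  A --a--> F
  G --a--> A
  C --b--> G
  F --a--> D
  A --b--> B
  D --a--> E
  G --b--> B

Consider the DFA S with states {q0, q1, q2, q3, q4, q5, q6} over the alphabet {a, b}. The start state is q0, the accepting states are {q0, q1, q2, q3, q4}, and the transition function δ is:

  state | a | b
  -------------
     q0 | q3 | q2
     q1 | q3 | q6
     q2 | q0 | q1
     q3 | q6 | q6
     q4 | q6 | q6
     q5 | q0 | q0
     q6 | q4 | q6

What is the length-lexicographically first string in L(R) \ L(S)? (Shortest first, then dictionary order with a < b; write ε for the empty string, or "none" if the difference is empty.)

The string aaaaaa is accepted by R but not by S.
No shorter string lies in the difference, and aaaaaa is the lexicographically first length-6 string in L(R) \ L(S).

aaaaaa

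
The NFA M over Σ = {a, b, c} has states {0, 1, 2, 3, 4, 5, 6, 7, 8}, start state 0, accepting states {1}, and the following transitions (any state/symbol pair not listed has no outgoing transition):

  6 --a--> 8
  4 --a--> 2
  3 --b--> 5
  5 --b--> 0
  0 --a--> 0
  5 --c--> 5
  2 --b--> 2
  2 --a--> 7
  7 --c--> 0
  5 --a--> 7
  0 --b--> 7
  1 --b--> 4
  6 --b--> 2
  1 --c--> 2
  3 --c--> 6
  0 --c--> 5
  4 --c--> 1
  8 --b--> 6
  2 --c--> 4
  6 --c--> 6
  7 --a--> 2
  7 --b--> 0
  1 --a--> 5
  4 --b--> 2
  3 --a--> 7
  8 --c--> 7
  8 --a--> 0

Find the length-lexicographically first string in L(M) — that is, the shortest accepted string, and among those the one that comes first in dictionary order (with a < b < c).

bacc

A breadth-first search from 0 reaches an accepting state first via the path 0 → 7 → 2 → 4 → 1 on input bacc.
No string of length < 4 is accepted (BFS exhausts all shorter strings without reaching an accepting state), and bacc is the lexicographically least accepting string of length 4.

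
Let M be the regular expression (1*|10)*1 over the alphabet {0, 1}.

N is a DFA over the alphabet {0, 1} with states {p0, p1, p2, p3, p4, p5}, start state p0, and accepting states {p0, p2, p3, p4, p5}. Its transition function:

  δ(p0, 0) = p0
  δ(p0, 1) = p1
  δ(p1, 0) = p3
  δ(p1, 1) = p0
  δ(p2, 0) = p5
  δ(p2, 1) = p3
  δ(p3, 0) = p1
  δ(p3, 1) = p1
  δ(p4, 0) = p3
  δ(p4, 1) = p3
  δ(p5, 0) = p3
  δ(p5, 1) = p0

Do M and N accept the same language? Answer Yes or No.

The string 1 is accepted by M but rejected by N.
So L(M) ≠ L(N).

No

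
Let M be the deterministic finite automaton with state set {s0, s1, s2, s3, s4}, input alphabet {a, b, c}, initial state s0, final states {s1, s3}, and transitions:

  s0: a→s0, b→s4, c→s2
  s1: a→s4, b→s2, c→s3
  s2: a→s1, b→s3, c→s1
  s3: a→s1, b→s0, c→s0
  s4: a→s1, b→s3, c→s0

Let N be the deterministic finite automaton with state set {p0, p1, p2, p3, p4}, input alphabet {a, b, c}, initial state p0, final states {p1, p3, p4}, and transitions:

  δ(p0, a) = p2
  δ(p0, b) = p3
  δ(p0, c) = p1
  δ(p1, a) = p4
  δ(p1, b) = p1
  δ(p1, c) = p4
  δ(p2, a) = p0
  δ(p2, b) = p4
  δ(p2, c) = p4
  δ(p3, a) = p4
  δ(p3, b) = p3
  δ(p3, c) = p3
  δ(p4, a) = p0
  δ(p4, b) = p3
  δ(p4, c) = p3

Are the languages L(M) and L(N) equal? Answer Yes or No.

No

The string aba is accepted by M but rejected by N.
So L(M) ≠ L(N).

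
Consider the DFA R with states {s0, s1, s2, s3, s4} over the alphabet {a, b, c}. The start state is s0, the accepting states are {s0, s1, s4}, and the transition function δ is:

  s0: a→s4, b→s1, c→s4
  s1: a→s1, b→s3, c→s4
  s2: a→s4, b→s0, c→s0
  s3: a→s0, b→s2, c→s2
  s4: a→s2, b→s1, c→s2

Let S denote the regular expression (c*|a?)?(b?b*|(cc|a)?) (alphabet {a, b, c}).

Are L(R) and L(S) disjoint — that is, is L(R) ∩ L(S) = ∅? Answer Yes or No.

No

The empty string ε is accepted by both R and S.
Hence L(R) ∩ L(S) ≠ ∅.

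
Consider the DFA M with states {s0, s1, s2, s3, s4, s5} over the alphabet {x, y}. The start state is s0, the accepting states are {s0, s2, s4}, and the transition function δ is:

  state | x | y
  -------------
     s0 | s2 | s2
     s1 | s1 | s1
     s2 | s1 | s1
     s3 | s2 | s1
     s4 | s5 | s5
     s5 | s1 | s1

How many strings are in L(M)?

3

The useful subgraph on states {s0, s2} is acyclic, so L(M) is finite; the longest accepting path visits 2 useful states, giving maximum string length 1.
Counting accepting paths from s0 by length: 1 of length 0, 2 of length 1. Total 3.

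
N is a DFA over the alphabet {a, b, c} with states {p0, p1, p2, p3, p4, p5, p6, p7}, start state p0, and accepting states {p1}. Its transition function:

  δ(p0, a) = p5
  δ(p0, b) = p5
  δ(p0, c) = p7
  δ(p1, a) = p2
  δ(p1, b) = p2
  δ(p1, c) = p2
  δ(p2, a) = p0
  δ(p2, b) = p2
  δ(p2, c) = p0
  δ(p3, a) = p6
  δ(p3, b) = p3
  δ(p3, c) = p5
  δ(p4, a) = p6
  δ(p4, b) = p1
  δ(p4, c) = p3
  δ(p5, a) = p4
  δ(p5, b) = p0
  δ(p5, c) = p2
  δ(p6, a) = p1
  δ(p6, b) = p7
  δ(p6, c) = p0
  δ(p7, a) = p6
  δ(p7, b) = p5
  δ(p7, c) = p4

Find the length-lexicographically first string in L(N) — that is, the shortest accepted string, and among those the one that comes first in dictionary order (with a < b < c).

aab

A breadth-first search from p0 reaches an accepting state first via the path p0 → p5 → p4 → p1 on input aab.
No string of length < 3 is accepted (BFS exhausts all shorter strings without reaching an accepting state), and aab is the lexicographically least accepting string of length 3.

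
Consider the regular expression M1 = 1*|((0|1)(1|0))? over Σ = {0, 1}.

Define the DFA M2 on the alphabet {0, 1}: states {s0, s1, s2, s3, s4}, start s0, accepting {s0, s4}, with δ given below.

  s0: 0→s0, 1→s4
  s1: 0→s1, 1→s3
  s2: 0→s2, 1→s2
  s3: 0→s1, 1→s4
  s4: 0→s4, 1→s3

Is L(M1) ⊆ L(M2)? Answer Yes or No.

The string 11 is in L(M1) but not in L(M2).
So L(M1) ⊄ L(M2).

No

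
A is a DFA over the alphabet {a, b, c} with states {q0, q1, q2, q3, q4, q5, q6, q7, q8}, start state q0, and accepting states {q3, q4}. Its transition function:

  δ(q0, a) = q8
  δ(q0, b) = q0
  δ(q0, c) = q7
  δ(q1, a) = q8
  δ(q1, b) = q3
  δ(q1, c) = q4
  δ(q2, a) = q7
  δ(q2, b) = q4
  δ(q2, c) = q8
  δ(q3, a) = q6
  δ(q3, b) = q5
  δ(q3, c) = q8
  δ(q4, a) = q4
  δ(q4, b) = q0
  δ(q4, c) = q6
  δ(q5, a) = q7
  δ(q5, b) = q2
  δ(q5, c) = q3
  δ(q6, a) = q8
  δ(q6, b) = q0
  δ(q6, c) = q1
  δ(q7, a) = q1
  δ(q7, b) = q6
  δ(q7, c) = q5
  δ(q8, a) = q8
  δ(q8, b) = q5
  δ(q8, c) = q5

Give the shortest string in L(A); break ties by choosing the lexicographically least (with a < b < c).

abc

A breadth-first search from q0 reaches an accepting state first via the path q0 → q8 → q5 → q3 on input abc.
No string of length < 3 is accepted (BFS exhausts all shorter strings without reaching an accepting state), and abc is the lexicographically least accepting string of length 3.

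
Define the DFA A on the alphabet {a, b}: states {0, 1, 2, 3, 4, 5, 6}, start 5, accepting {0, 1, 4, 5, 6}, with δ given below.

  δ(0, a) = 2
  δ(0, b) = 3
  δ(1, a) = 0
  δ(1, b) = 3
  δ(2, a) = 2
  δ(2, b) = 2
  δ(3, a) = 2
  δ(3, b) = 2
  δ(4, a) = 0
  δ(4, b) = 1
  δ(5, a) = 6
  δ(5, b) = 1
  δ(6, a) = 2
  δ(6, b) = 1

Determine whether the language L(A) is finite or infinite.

finite

The useful states (reachable from 5 and able to reach an accepting state) are {0, 1, 5, 6}.
Restricted to these states the transition graph has no cycle, so every accepting path has bounded length and L is finite.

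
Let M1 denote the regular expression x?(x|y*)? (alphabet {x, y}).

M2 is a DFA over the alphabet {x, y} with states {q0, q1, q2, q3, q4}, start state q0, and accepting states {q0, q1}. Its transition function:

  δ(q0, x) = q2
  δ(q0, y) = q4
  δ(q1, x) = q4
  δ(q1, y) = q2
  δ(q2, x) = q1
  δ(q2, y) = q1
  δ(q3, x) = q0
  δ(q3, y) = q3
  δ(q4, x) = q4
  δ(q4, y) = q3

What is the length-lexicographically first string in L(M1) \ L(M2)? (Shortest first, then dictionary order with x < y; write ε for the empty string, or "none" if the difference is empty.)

x

The string x is accepted by M1 but not by M2.
No shorter string lies in the difference, and x is the lexicographically first length-1 string in L(M1) \ L(M2).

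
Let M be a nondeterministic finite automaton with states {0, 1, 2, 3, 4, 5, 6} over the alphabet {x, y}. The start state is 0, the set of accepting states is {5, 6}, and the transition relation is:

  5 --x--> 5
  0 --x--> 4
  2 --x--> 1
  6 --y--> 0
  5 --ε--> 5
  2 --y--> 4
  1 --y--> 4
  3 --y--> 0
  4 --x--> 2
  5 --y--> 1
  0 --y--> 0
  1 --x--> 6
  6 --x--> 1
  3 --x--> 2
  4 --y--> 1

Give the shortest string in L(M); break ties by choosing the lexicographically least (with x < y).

A breadth-first search from 0 reaches an accepting state first via the path 0 → 4 → 1 → 6 on input xyx.
No string of length < 3 is accepted (BFS exhausts all shorter strings without reaching an accepting state), and xyx is the lexicographically least accepting string of length 3.

xyx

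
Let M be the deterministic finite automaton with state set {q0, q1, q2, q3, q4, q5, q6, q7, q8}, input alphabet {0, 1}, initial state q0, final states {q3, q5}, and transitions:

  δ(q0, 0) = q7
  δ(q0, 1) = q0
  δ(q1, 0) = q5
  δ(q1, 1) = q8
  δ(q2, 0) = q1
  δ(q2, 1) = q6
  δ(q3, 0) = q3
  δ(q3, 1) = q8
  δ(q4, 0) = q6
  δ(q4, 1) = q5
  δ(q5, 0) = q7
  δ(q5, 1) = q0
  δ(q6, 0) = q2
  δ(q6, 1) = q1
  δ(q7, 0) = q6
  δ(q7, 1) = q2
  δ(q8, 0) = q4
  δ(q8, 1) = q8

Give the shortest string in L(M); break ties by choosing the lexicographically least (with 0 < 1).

A breadth-first search from q0 reaches an accepting state first via the path q0 → q7 → q6 → q1 → q5 on input 0010.
No string of length < 4 is accepted (BFS exhausts all shorter strings without reaching an accepting state), and 0010 is the lexicographically least accepting string of length 4.

0010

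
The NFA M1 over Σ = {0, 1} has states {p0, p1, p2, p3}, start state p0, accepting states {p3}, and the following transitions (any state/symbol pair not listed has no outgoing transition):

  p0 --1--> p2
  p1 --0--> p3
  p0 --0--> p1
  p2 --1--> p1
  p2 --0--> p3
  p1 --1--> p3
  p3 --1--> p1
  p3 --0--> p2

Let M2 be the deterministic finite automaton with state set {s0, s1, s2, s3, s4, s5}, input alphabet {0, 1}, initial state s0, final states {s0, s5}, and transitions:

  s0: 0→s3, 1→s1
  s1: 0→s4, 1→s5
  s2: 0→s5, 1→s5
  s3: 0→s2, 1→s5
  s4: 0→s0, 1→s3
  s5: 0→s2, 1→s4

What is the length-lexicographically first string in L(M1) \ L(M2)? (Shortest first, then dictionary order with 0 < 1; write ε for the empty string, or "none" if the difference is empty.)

The string 00 is accepted by M1 but not by M2.
No shorter string lies in the difference, and 00 is the lexicographically first length-2 string in L(M1) \ L(M2).

00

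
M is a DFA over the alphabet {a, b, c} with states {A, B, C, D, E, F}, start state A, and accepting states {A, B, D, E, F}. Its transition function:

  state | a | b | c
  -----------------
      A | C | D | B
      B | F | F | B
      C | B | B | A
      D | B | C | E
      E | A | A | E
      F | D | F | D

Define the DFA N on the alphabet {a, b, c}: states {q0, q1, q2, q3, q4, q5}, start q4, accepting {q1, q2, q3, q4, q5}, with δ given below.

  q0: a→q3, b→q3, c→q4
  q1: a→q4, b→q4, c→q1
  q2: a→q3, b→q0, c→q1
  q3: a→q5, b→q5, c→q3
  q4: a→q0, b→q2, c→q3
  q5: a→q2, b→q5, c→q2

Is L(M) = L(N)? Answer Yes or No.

Exploring the product automaton M × N from the start pair (A, q4), following both machines on each input symbol, reaches 6 state pairs: (A, q4), (C, q0), (D, q2), (B, q3), (E, q1), (F, q5).
M accepts in {A, B, D, E, F} and N accepts in {q1, q2, q3, q4, q5}. In every reachable pair the two components are either both accepting — (A, q4), (D, q2), (B, q3), (E, q1), (F, q5) — or both non-accepting, so no string is accepted by exactly one of the machines: L(M) \ L(N) and L(N) \ L(M) are both empty.
Hence every string is accepted by M iff it is accepted by N, and the two languages coincide.

Yes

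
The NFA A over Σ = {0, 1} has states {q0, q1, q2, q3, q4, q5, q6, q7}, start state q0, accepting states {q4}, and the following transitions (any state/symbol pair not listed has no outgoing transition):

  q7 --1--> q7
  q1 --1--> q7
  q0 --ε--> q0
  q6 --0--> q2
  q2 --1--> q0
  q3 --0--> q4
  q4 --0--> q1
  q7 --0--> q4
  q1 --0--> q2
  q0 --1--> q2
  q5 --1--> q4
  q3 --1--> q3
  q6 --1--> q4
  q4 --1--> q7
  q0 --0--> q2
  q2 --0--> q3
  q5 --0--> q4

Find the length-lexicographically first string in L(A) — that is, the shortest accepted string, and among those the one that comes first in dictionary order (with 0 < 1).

A breadth-first search from q0 reaches an accepting state first via the path q0 → q2 → q3 → q4 on input 000.
No string of length < 3 is accepted (BFS exhausts all shorter strings without reaching an accepting state), and 000 is the lexicographically least accepting string of length 3.

000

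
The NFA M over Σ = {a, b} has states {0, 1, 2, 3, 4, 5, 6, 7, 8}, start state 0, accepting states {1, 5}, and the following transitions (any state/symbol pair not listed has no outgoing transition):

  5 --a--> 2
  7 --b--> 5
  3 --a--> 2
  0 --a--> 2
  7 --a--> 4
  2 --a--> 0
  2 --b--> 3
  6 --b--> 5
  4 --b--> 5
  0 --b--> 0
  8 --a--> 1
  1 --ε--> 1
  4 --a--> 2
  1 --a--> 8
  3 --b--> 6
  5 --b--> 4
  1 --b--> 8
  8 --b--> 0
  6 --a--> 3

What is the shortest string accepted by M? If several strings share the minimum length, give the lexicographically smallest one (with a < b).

abbb

A breadth-first search from 0 reaches an accepting state first via the path 0 → 2 → 3 → 6 → 5 on input abbb.
No string of length < 4 is accepted (BFS exhausts all shorter strings without reaching an accepting state), and abbb is the lexicographically least accepting string of length 4.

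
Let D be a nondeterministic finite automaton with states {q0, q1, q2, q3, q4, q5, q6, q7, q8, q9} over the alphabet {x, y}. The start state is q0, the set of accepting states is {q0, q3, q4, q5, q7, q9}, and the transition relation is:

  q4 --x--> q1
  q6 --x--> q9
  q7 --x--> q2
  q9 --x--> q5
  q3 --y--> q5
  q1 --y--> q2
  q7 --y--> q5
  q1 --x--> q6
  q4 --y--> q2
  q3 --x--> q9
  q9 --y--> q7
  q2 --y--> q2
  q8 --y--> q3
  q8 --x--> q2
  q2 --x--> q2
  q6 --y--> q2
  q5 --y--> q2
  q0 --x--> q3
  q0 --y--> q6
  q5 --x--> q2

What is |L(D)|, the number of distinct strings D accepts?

11

The useful subgraph on states {q0, q3, q5, q6, q7, q9} is acyclic, so L(D) is finite; the longest accepting path visits 5 useful states, giving maximum string length 4.
Counting accepting paths from q0 by length: 1 of length 0, 1 of length 1, 3 of length 2, 4 of length 3, 2 of length 4. Total 11.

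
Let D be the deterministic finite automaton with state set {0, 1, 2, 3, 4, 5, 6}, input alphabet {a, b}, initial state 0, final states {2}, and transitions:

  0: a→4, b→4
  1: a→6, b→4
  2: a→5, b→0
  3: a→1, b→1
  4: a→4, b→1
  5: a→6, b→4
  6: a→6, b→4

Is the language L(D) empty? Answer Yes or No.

Yes

The states reachable from the start state are {0, 1, 4, 6}.
None of the accepting states {2} is reachable, so no string is accepted and L(D) = ∅.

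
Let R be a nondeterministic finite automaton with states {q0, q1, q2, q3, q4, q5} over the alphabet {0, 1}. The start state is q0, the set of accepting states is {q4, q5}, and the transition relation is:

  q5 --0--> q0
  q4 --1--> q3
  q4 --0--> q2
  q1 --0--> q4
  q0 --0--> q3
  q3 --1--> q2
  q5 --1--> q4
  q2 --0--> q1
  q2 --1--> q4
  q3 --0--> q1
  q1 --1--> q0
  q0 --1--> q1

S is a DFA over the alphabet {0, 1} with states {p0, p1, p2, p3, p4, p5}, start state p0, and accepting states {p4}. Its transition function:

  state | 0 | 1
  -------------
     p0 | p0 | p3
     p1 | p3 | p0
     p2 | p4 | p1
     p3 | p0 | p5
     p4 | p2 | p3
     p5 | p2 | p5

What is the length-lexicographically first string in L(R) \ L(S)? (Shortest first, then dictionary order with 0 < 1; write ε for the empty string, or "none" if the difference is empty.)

10

The string 10 is accepted by R but not by S.
No shorter string lies in the difference, and 10 is the lexicographically first length-2 string in L(R) \ L(S).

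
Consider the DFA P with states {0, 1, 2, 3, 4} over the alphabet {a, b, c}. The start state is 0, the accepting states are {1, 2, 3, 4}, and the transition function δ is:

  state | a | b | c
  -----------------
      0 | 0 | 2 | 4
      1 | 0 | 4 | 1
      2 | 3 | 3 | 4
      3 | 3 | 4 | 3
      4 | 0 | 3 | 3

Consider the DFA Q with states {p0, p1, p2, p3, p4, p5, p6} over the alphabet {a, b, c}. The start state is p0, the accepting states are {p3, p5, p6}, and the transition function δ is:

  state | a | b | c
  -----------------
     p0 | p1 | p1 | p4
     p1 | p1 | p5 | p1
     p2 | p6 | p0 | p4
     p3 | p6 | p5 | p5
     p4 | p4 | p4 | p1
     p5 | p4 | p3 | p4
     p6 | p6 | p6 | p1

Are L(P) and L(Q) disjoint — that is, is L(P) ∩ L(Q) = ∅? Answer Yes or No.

The string ab is accepted by both P and Q.
Hence L(P) ∩ L(Q) ≠ ∅.

No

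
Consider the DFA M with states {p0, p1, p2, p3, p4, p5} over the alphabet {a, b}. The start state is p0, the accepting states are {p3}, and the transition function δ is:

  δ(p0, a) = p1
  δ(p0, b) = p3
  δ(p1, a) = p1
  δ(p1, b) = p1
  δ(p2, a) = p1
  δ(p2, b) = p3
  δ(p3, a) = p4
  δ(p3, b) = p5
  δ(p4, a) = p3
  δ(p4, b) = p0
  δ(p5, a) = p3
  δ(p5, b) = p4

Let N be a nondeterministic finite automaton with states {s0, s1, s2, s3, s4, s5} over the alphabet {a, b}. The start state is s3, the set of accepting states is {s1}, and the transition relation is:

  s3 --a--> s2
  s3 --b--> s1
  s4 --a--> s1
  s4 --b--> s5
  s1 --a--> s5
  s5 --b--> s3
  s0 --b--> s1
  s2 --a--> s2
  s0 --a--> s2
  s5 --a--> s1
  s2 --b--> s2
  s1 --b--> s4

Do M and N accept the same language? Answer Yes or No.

Exploring the product automaton M × N from the start pair (p0, s3), following both machines on each input symbol, reaches 5 state pairs: (p0, s3), (p1, s2), (p3, s1), (p4, s5), (p5, s4).
M accepts in {p3} and N accepts in {s1}. In every reachable pair the two components are either both accepting — (p3, s1) — or both non-accepting, so no string is accepted by exactly one of the machines: L(M) \ L(N) and L(N) \ L(M) are both empty.
Hence every string is accepted by M iff it is accepted by N, and the two languages coincide.

Yes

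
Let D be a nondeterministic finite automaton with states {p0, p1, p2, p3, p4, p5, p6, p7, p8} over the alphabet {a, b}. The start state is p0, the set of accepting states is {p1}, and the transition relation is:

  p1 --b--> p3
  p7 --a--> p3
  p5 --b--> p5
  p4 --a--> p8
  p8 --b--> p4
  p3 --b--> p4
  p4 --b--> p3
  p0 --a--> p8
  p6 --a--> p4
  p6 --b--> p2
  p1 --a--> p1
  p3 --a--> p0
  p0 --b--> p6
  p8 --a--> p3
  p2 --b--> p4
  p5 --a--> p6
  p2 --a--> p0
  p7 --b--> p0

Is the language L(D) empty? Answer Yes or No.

Yes

The states reachable from the start state are {p0, p2, p3, p4, p6, p8}.
None of the accepting states {p1} is reachable, so no string is accepted and L(D) = ∅.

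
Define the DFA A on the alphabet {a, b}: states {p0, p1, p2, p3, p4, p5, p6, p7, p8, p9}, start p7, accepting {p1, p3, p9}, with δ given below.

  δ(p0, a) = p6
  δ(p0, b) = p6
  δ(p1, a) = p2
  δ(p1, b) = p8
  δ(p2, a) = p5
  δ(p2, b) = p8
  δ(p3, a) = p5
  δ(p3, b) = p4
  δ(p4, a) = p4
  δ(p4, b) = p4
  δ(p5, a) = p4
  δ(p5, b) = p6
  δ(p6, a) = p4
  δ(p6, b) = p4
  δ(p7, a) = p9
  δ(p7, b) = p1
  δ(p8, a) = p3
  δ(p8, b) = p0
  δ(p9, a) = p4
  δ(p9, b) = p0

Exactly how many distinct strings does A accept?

4

The useful subgraph on states {p1, p2, p3, p7, p8, p9} is acyclic, so L(A) is finite; the longest accepting path visits 5 useful states, giving maximum string length 4.
Counting accepting paths from p7 by length: 2 of length 1, 1 of length 3, 1 of length 4. Total 4.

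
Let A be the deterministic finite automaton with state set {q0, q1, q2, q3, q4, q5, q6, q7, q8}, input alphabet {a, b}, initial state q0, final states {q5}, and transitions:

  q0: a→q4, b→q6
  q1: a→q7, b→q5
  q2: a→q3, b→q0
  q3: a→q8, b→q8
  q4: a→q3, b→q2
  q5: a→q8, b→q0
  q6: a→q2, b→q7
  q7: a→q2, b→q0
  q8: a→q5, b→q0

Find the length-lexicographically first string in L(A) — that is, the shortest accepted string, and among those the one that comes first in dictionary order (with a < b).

aaaa

A breadth-first search from q0 reaches an accepting state first via the path q0 → q4 → q3 → q8 → q5 on input aaaa.
No string of length < 4 is accepted (BFS exhausts all shorter strings without reaching an accepting state), and aaaa is the lexicographically least accepting string of length 4.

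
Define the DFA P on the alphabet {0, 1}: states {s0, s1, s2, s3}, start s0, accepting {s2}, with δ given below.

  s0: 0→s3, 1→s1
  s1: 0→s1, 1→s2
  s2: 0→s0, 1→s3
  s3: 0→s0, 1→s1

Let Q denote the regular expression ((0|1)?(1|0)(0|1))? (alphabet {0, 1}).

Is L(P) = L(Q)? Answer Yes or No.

No

The string 0011 is accepted by P but rejected by Q.
So L(P) ≠ L(Q).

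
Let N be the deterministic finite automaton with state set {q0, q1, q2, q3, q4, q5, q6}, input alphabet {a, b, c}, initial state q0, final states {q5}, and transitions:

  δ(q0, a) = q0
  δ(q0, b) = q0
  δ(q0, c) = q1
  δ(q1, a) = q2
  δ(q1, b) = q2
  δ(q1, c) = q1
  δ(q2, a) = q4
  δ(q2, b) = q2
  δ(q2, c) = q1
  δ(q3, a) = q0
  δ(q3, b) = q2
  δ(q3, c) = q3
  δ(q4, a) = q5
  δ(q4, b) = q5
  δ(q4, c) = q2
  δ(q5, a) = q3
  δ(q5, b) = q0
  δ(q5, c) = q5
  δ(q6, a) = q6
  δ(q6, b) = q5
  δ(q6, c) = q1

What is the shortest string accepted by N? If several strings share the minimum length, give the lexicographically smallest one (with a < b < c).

A breadth-first search from q0 reaches an accepting state first via the path q0 → q1 → q2 → q4 → q5 on input caaa.
No string of length < 4 is accepted (BFS exhausts all shorter strings without reaching an accepting state), and caaa is the lexicographically least accepting string of length 4.

caaa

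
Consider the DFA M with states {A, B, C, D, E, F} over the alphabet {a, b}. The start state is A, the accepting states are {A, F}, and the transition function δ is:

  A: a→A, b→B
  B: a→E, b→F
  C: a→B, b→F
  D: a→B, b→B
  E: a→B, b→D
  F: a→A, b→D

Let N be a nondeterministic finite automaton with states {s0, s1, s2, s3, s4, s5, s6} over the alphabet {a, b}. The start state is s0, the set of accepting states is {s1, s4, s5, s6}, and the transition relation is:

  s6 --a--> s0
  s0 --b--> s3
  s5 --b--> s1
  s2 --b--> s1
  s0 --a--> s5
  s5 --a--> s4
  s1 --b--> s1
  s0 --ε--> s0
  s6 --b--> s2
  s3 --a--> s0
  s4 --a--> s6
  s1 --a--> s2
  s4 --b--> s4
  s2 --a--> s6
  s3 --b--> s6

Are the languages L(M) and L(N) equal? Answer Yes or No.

No

The empty string ε is accepted by M but rejected by N.
So L(M) ≠ L(N).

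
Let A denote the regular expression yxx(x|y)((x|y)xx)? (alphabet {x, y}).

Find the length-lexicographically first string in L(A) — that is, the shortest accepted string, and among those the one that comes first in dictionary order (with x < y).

yxxx

By inspection of the expression, no string of length less than 4 matches, and yxxx is the lexicographically first match of length 4.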